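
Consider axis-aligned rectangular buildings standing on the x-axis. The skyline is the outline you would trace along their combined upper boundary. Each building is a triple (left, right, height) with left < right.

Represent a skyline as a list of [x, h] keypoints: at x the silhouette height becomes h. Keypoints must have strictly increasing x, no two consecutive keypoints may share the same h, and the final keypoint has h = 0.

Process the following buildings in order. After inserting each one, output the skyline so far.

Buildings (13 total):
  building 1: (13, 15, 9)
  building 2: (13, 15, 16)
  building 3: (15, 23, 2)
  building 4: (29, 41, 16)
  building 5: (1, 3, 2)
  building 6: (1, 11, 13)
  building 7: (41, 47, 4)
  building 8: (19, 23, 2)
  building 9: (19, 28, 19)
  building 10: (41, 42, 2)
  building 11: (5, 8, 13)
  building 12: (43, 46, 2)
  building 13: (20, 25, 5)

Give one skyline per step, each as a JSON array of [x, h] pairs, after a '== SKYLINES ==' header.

== SKYLINES ==
[[13,9],[15,0]]
[[13,16],[15,0]]
[[13,16],[15,2],[23,0]]
[[13,16],[15,2],[23,0],[29,16],[41,0]]
[[1,2],[3,0],[13,16],[15,2],[23,0],[29,16],[41,0]]
[[1,13],[11,0],[13,16],[15,2],[23,0],[29,16],[41,0]]
[[1,13],[11,0],[13,16],[15,2],[23,0],[29,16],[41,4],[47,0]]
[[1,13],[11,0],[13,16],[15,2],[23,0],[29,16],[41,4],[47,0]]
[[1,13],[11,0],[13,16],[15,2],[19,19],[28,0],[29,16],[41,4],[47,0]]
[[1,13],[11,0],[13,16],[15,2],[19,19],[28,0],[29,16],[41,4],[47,0]]
[[1,13],[11,0],[13,16],[15,2],[19,19],[28,0],[29,16],[41,4],[47,0]]
[[1,13],[11,0],[13,16],[15,2],[19,19],[28,0],[29,16],[41,4],[47,0]]
[[1,13],[11,0],[13,16],[15,2],[19,19],[28,0],[29,16],[41,4],[47,0]]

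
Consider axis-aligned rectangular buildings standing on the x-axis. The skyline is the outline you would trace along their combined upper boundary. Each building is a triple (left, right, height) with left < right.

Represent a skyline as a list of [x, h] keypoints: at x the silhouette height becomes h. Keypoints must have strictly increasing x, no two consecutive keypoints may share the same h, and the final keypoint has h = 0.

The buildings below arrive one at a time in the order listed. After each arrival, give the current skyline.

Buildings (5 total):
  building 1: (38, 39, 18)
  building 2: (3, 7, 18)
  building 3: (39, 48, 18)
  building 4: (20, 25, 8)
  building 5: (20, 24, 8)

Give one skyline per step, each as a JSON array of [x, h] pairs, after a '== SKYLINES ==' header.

== SKYLINES ==
[[38,18],[39,0]]
[[3,18],[7,0],[38,18],[39,0]]
[[3,18],[7,0],[38,18],[48,0]]
[[3,18],[7,0],[20,8],[25,0],[38,18],[48,0]]
[[3,18],[7,0],[20,8],[25,0],[38,18],[48,0]]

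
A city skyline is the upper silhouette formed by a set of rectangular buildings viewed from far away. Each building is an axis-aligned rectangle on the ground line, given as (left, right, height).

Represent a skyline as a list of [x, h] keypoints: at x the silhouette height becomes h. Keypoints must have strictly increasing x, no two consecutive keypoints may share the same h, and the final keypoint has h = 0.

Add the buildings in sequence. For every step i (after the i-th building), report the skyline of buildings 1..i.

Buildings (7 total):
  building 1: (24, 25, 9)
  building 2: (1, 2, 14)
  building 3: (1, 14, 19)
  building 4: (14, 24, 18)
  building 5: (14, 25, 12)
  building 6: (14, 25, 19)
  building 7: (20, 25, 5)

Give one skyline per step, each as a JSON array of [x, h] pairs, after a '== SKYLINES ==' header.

== SKYLINES ==
[[24,9],[25,0]]
[[1,14],[2,0],[24,9],[25,0]]
[[1,19],[14,0],[24,9],[25,0]]
[[1,19],[14,18],[24,9],[25,0]]
[[1,19],[14,18],[24,12],[25,0]]
[[1,19],[25,0]]
[[1,19],[25,0]]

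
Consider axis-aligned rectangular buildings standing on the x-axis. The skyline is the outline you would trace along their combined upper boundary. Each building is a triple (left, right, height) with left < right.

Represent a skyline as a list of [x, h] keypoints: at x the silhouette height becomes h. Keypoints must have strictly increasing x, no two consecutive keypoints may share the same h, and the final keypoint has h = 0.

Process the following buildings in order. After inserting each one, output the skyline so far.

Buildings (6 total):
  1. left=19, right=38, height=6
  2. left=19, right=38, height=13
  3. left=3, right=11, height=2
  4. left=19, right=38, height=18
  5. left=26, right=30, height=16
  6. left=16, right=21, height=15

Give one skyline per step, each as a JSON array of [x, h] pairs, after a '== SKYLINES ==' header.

== SKYLINES ==
[[19,6],[38,0]]
[[19,13],[38,0]]
[[3,2],[11,0],[19,13],[38,0]]
[[3,2],[11,0],[19,18],[38,0]]
[[3,2],[11,0],[19,18],[38,0]]
[[3,2],[11,0],[16,15],[19,18],[38,0]]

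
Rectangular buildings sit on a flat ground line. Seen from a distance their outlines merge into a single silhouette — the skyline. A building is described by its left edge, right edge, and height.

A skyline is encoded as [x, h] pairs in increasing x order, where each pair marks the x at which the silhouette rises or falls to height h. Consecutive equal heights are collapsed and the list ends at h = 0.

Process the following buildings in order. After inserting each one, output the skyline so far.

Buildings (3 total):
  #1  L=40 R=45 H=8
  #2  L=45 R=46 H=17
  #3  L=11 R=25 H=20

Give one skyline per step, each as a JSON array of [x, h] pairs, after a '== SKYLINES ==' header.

== SKYLINES ==
[[40,8],[45,0]]
[[40,8],[45,17],[46,0]]
[[11,20],[25,0],[40,8],[45,17],[46,0]]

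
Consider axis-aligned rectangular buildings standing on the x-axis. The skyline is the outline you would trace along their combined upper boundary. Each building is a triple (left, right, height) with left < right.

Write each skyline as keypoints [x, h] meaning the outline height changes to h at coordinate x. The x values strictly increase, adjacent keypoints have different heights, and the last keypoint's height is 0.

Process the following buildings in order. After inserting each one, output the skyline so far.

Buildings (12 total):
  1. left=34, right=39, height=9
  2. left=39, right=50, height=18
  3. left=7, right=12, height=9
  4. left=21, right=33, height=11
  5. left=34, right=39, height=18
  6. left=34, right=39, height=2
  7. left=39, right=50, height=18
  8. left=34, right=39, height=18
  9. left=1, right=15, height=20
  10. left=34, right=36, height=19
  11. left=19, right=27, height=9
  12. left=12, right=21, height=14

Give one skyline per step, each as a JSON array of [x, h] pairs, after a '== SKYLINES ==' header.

== SKYLINES ==
[[34,9],[39,0]]
[[34,9],[39,18],[50,0]]
[[7,9],[12,0],[34,9],[39,18],[50,0]]
[[7,9],[12,0],[21,11],[33,0],[34,9],[39,18],[50,0]]
[[7,9],[12,0],[21,11],[33,0],[34,18],[50,0]]
[[7,9],[12,0],[21,11],[33,0],[34,18],[50,0]]
[[7,9],[12,0],[21,11],[33,0],[34,18],[50,0]]
[[7,9],[12,0],[21,11],[33,0],[34,18],[50,0]]
[[1,20],[15,0],[21,11],[33,0],[34,18],[50,0]]
[[1,20],[15,0],[21,11],[33,0],[34,19],[36,18],[50,0]]
[[1,20],[15,0],[19,9],[21,11],[33,0],[34,19],[36,18],[50,0]]
[[1,20],[15,14],[21,11],[33,0],[34,19],[36,18],[50,0]]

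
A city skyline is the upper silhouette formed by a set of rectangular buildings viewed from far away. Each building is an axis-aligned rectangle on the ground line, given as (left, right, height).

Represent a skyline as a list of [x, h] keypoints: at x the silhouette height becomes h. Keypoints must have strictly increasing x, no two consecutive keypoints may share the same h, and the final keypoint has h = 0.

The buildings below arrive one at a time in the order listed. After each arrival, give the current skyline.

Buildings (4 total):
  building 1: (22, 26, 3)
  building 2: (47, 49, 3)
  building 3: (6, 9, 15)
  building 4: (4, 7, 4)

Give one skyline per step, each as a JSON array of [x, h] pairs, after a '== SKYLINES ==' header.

== SKYLINES ==
[[22,3],[26,0]]
[[22,3],[26,0],[47,3],[49,0]]
[[6,15],[9,0],[22,3],[26,0],[47,3],[49,0]]
[[4,4],[6,15],[9,0],[22,3],[26,0],[47,3],[49,0]]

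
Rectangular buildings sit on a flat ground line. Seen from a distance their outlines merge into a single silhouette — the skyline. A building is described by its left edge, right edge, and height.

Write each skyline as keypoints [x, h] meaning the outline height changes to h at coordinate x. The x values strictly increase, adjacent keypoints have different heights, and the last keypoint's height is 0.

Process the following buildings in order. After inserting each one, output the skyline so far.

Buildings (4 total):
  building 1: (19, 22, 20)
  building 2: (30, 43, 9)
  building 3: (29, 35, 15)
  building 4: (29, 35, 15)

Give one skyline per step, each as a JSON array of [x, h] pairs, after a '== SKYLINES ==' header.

== SKYLINES ==
[[19,20],[22,0]]
[[19,20],[22,0],[30,9],[43,0]]
[[19,20],[22,0],[29,15],[35,9],[43,0]]
[[19,20],[22,0],[29,15],[35,9],[43,0]]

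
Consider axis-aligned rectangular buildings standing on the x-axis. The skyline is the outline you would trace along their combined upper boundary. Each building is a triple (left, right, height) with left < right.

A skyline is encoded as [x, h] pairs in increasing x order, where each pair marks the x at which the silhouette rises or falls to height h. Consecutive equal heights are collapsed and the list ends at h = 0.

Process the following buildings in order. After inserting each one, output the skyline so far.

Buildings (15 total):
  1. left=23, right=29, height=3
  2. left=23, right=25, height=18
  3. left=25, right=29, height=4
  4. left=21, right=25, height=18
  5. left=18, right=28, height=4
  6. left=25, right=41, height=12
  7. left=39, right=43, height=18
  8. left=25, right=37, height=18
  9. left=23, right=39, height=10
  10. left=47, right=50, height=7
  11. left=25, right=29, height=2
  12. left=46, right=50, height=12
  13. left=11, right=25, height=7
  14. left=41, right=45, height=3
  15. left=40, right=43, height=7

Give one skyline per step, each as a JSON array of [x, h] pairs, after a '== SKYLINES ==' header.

== SKYLINES ==
[[23,3],[29,0]]
[[23,18],[25,3],[29,0]]
[[23,18],[25,4],[29,0]]
[[21,18],[25,4],[29,0]]
[[18,4],[21,18],[25,4],[29,0]]
[[18,4],[21,18],[25,12],[41,0]]
[[18,4],[21,18],[25,12],[39,18],[43,0]]
[[18,4],[21,18],[37,12],[39,18],[43,0]]
[[18,4],[21,18],[37,12],[39,18],[43,0]]
[[18,4],[21,18],[37,12],[39,18],[43,0],[47,7],[50,0]]
[[18,4],[21,18],[37,12],[39,18],[43,0],[47,7],[50,0]]
[[18,4],[21,18],[37,12],[39,18],[43,0],[46,12],[50,0]]
[[11,7],[21,18],[37,12],[39,18],[43,0],[46,12],[50,0]]
[[11,7],[21,18],[37,12],[39,18],[43,3],[45,0],[46,12],[50,0]]
[[11,7],[21,18],[37,12],[39,18],[43,3],[45,0],[46,12],[50,0]]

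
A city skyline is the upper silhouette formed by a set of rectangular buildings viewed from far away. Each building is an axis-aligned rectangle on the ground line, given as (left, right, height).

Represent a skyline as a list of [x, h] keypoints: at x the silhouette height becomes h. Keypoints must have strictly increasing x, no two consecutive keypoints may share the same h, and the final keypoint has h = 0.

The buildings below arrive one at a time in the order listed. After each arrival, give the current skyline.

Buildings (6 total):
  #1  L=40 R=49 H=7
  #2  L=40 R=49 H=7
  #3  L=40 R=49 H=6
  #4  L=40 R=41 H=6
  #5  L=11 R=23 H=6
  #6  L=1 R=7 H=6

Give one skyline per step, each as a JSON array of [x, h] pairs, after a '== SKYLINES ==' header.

== SKYLINES ==
[[40,7],[49,0]]
[[40,7],[49,0]]
[[40,7],[49,0]]
[[40,7],[49,0]]
[[11,6],[23,0],[40,7],[49,0]]
[[1,6],[7,0],[11,6],[23,0],[40,7],[49,0]]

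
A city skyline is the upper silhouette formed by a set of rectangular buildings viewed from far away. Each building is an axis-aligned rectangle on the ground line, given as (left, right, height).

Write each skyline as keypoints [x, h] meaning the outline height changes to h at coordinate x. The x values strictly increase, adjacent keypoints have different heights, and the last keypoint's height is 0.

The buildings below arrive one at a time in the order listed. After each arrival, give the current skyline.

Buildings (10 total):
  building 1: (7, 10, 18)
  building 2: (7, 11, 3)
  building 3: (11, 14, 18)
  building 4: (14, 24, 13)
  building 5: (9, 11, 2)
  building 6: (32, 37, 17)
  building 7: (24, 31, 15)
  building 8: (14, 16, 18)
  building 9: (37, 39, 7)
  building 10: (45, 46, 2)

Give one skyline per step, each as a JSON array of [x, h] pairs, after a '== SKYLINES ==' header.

== SKYLINES ==
[[7,18],[10,0]]
[[7,18],[10,3],[11,0]]
[[7,18],[10,3],[11,18],[14,0]]
[[7,18],[10,3],[11,18],[14,13],[24,0]]
[[7,18],[10,3],[11,18],[14,13],[24,0]]
[[7,18],[10,3],[11,18],[14,13],[24,0],[32,17],[37,0]]
[[7,18],[10,3],[11,18],[14,13],[24,15],[31,0],[32,17],[37,0]]
[[7,18],[10,3],[11,18],[16,13],[24,15],[31,0],[32,17],[37,0]]
[[7,18],[10,3],[11,18],[16,13],[24,15],[31,0],[32,17],[37,7],[39,0]]
[[7,18],[10,3],[11,18],[16,13],[24,15],[31,0],[32,17],[37,7],[39,0],[45,2],[46,0]]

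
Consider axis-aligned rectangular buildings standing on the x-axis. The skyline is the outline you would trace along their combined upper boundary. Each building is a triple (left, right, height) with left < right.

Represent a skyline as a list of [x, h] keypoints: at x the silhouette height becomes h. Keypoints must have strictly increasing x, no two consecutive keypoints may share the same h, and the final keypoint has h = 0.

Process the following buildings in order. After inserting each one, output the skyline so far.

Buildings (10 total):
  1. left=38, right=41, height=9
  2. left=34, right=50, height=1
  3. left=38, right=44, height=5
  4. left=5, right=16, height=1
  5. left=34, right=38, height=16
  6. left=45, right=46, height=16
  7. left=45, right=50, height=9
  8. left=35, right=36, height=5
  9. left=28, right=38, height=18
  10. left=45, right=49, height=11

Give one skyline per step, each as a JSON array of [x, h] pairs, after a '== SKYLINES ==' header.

== SKYLINES ==
[[38,9],[41,0]]
[[34,1],[38,9],[41,1],[50,0]]
[[34,1],[38,9],[41,5],[44,1],[50,0]]
[[5,1],[16,0],[34,1],[38,9],[41,5],[44,1],[50,0]]
[[5,1],[16,0],[34,16],[38,9],[41,5],[44,1],[50,0]]
[[5,1],[16,0],[34,16],[38,9],[41,5],[44,1],[45,16],[46,1],[50,0]]
[[5,1],[16,0],[34,16],[38,9],[41,5],[44,1],[45,16],[46,9],[50,0]]
[[5,1],[16,0],[34,16],[38,9],[41,5],[44,1],[45,16],[46,9],[50,0]]
[[5,1],[16,0],[28,18],[38,9],[41,5],[44,1],[45,16],[46,9],[50,0]]
[[5,1],[16,0],[28,18],[38,9],[41,5],[44,1],[45,16],[46,11],[49,9],[50,0]]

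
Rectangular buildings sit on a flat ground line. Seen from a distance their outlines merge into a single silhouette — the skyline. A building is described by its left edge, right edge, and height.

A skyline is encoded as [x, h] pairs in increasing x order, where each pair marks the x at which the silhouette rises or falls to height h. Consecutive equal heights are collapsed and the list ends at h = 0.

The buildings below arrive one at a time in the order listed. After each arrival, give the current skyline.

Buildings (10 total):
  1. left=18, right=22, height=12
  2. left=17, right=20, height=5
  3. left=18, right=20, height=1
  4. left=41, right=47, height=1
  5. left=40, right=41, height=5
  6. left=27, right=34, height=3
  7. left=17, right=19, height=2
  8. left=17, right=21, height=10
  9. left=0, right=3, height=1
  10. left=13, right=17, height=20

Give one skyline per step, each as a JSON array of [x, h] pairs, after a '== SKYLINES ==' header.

== SKYLINES ==
[[18,12],[22,0]]
[[17,5],[18,12],[22,0]]
[[17,5],[18,12],[22,0]]
[[17,5],[18,12],[22,0],[41,1],[47,0]]
[[17,5],[18,12],[22,0],[40,5],[41,1],[47,0]]
[[17,5],[18,12],[22,0],[27,3],[34,0],[40,5],[41,1],[47,0]]
[[17,5],[18,12],[22,0],[27,3],[34,0],[40,5],[41,1],[47,0]]
[[17,10],[18,12],[22,0],[27,3],[34,0],[40,5],[41,1],[47,0]]
[[0,1],[3,0],[17,10],[18,12],[22,0],[27,3],[34,0],[40,5],[41,1],[47,0]]
[[0,1],[3,0],[13,20],[17,10],[18,12],[22,0],[27,3],[34,0],[40,5],[41,1],[47,0]]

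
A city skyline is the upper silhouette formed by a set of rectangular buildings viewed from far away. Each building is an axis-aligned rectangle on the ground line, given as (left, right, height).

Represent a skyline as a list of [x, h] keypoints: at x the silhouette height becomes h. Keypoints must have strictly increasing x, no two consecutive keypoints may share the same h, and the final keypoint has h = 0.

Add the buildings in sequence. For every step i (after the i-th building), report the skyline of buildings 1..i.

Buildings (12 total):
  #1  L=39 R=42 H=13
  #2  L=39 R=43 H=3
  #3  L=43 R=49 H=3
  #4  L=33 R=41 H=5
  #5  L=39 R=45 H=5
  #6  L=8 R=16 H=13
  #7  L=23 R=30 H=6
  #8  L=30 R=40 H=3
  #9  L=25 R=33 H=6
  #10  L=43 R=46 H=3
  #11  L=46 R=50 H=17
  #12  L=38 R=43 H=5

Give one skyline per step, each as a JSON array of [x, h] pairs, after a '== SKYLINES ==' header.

== SKYLINES ==
[[39,13],[42,0]]
[[39,13],[42,3],[43,0]]
[[39,13],[42,3],[49,0]]
[[33,5],[39,13],[42,3],[49,0]]
[[33,5],[39,13],[42,5],[45,3],[49,0]]
[[8,13],[16,0],[33,5],[39,13],[42,5],[45,3],[49,0]]
[[8,13],[16,0],[23,6],[30,0],[33,5],[39,13],[42,5],[45,3],[49,0]]
[[8,13],[16,0],[23,6],[30,3],[33,5],[39,13],[42,5],[45,3],[49,0]]
[[8,13],[16,0],[23,6],[33,5],[39,13],[42,5],[45,3],[49,0]]
[[8,13],[16,0],[23,6],[33,5],[39,13],[42,5],[45,3],[49,0]]
[[8,13],[16,0],[23,6],[33,5],[39,13],[42,5],[45,3],[46,17],[50,0]]
[[8,13],[16,0],[23,6],[33,5],[39,13],[42,5],[45,3],[46,17],[50,0]]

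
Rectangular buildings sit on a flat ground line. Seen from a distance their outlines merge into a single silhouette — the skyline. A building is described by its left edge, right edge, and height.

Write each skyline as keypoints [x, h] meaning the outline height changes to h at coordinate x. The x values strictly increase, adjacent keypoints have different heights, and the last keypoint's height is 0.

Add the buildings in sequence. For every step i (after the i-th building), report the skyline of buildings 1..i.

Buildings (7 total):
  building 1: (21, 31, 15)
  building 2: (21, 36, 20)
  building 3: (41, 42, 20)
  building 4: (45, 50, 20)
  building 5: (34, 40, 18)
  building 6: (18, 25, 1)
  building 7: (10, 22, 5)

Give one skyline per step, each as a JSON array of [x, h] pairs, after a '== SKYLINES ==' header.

== SKYLINES ==
[[21,15],[31,0]]
[[21,20],[36,0]]
[[21,20],[36,0],[41,20],[42,0]]
[[21,20],[36,0],[41,20],[42,0],[45,20],[50,0]]
[[21,20],[36,18],[40,0],[41,20],[42,0],[45,20],[50,0]]
[[18,1],[21,20],[36,18],[40,0],[41,20],[42,0],[45,20],[50,0]]
[[10,5],[21,20],[36,18],[40,0],[41,20],[42,0],[45,20],[50,0]]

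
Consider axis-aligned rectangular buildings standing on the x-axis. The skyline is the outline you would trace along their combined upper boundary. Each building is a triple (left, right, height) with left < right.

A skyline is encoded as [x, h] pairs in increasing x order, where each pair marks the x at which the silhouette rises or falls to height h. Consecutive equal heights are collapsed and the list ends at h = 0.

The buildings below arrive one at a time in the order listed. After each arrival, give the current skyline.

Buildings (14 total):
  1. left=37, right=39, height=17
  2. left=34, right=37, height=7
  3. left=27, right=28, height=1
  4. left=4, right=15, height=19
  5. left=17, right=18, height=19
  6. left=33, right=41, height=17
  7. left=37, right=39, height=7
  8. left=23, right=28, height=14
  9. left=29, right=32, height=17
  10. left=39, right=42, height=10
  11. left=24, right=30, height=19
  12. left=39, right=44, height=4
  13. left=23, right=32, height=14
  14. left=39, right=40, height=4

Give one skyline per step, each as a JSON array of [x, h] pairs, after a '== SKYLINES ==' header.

== SKYLINES ==
[[37,17],[39,0]]
[[34,7],[37,17],[39,0]]
[[27,1],[28,0],[34,7],[37,17],[39,0]]
[[4,19],[15,0],[27,1],[28,0],[34,7],[37,17],[39,0]]
[[4,19],[15,0],[17,19],[18,0],[27,1],[28,0],[34,7],[37,17],[39,0]]
[[4,19],[15,0],[17,19],[18,0],[27,1],[28,0],[33,17],[41,0]]
[[4,19],[15,0],[17,19],[18,0],[27,1],[28,0],[33,17],[41,0]]
[[4,19],[15,0],[17,19],[18,0],[23,14],[28,0],[33,17],[41,0]]
[[4,19],[15,0],[17,19],[18,0],[23,14],[28,0],[29,17],[32,0],[33,17],[41,0]]
[[4,19],[15,0],[17,19],[18,0],[23,14],[28,0],[29,17],[32,0],[33,17],[41,10],[42,0]]
[[4,19],[15,0],[17,19],[18,0],[23,14],[24,19],[30,17],[32,0],[33,17],[41,10],[42,0]]
[[4,19],[15,0],[17,19],[18,0],[23,14],[24,19],[30,17],[32,0],[33,17],[41,10],[42,4],[44,0]]
[[4,19],[15,0],[17,19],[18,0],[23,14],[24,19],[30,17],[32,0],[33,17],[41,10],[42,4],[44,0]]
[[4,19],[15,0],[17,19],[18,0],[23,14],[24,19],[30,17],[32,0],[33,17],[41,10],[42,4],[44,0]]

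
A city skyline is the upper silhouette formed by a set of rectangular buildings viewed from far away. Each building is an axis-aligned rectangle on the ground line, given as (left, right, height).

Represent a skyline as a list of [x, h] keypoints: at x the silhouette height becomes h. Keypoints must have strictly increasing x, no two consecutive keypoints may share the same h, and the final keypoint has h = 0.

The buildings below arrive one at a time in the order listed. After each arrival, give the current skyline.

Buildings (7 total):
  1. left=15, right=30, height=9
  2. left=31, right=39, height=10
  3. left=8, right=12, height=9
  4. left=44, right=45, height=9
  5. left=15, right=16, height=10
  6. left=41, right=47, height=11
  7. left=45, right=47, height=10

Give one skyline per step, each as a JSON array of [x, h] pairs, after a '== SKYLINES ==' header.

== SKYLINES ==
[[15,9],[30,0]]
[[15,9],[30,0],[31,10],[39,0]]
[[8,9],[12,0],[15,9],[30,0],[31,10],[39,0]]
[[8,9],[12,0],[15,9],[30,0],[31,10],[39,0],[44,9],[45,0]]
[[8,9],[12,0],[15,10],[16,9],[30,0],[31,10],[39,0],[44,9],[45,0]]
[[8,9],[12,0],[15,10],[16,9],[30,0],[31,10],[39,0],[41,11],[47,0]]
[[8,9],[12,0],[15,10],[16,9],[30,0],[31,10],[39,0],[41,11],[47,0]]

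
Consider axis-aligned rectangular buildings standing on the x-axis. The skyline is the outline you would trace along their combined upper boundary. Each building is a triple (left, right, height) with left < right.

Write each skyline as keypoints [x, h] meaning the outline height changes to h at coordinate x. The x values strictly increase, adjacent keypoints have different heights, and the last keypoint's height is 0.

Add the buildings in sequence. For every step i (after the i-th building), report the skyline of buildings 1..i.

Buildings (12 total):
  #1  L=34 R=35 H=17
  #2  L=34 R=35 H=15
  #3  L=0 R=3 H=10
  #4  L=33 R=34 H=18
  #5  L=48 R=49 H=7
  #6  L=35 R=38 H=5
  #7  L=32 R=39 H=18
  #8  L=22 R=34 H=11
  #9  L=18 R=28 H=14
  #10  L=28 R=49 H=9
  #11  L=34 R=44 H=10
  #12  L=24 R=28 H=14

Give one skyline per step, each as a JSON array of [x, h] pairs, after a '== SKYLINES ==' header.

== SKYLINES ==
[[34,17],[35,0]]
[[34,17],[35,0]]
[[0,10],[3,0],[34,17],[35,0]]
[[0,10],[3,0],[33,18],[34,17],[35,0]]
[[0,10],[3,0],[33,18],[34,17],[35,0],[48,7],[49,0]]
[[0,10],[3,0],[33,18],[34,17],[35,5],[38,0],[48,7],[49,0]]
[[0,10],[3,0],[32,18],[39,0],[48,7],[49,0]]
[[0,10],[3,0],[22,11],[32,18],[39,0],[48,7],[49,0]]
[[0,10],[3,0],[18,14],[28,11],[32,18],[39,0],[48,7],[49,0]]
[[0,10],[3,0],[18,14],[28,11],[32,18],[39,9],[49,0]]
[[0,10],[3,0],[18,14],[28,11],[32,18],[39,10],[44,9],[49,0]]
[[0,10],[3,0],[18,14],[28,11],[32,18],[39,10],[44,9],[49,0]]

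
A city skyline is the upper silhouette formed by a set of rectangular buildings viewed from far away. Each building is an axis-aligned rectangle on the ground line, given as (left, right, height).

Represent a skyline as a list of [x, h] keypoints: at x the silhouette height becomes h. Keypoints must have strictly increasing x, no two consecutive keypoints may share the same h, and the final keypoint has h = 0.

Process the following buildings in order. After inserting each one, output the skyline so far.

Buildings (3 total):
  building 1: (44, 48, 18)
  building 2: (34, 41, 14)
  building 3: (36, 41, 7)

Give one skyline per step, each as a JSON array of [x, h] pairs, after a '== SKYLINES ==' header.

== SKYLINES ==
[[44,18],[48,0]]
[[34,14],[41,0],[44,18],[48,0]]
[[34,14],[41,0],[44,18],[48,0]]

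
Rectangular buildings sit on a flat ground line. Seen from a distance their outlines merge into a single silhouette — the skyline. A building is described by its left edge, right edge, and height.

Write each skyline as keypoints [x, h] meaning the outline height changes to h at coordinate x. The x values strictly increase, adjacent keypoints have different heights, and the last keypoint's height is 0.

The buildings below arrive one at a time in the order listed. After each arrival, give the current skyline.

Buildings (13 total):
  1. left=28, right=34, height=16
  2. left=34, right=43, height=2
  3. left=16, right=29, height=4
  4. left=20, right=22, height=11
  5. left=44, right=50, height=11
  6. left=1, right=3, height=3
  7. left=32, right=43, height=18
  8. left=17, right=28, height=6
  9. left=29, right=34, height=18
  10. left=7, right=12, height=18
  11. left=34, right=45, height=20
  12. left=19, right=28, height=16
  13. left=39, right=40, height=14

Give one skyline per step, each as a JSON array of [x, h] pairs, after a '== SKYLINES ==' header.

== SKYLINES ==
[[28,16],[34,0]]
[[28,16],[34,2],[43,0]]
[[16,4],[28,16],[34,2],[43,0]]
[[16,4],[20,11],[22,4],[28,16],[34,2],[43,0]]
[[16,4],[20,11],[22,4],[28,16],[34,2],[43,0],[44,11],[50,0]]
[[1,3],[3,0],[16,4],[20,11],[22,4],[28,16],[34,2],[43,0],[44,11],[50,0]]
[[1,3],[3,0],[16,4],[20,11],[22,4],[28,16],[32,18],[43,0],[44,11],[50,0]]
[[1,3],[3,0],[16,4],[17,6],[20,11],[22,6],[28,16],[32,18],[43,0],[44,11],[50,0]]
[[1,3],[3,0],[16,4],[17,6],[20,11],[22,6],[28,16],[29,18],[43,0],[44,11],[50,0]]
[[1,3],[3,0],[7,18],[12,0],[16,4],[17,6],[20,11],[22,6],[28,16],[29,18],[43,0],[44,11],[50,0]]
[[1,3],[3,0],[7,18],[12,0],[16,4],[17,6],[20,11],[22,6],[28,16],[29,18],[34,20],[45,11],[50,0]]
[[1,3],[3,0],[7,18],[12,0],[16,4],[17,6],[19,16],[29,18],[34,20],[45,11],[50,0]]
[[1,3],[3,0],[7,18],[12,0],[16,4],[17,6],[19,16],[29,18],[34,20],[45,11],[50,0]]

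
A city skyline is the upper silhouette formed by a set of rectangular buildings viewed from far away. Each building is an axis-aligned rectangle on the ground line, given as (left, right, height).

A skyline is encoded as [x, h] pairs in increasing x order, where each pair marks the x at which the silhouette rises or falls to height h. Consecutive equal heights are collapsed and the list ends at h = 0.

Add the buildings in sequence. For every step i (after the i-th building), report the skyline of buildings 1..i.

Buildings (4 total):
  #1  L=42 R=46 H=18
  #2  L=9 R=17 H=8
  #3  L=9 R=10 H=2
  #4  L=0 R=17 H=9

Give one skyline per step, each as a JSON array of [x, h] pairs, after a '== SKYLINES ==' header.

== SKYLINES ==
[[42,18],[46,0]]
[[9,8],[17,0],[42,18],[46,0]]
[[9,8],[17,0],[42,18],[46,0]]
[[0,9],[17,0],[42,18],[46,0]]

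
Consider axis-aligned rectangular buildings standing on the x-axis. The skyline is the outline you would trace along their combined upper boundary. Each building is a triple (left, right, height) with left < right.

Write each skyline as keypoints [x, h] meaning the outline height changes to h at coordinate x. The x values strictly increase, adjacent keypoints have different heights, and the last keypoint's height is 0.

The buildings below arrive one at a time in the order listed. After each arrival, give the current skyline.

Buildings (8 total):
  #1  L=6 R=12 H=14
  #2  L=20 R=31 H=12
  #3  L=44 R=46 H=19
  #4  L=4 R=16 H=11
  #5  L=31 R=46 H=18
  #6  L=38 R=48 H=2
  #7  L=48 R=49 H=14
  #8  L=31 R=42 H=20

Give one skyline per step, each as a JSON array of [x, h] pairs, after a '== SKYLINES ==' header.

== SKYLINES ==
[[6,14],[12,0]]
[[6,14],[12,0],[20,12],[31,0]]
[[6,14],[12,0],[20,12],[31,0],[44,19],[46,0]]
[[4,11],[6,14],[12,11],[16,0],[20,12],[31,0],[44,19],[46,0]]
[[4,11],[6,14],[12,11],[16,0],[20,12],[31,18],[44,19],[46,0]]
[[4,11],[6,14],[12,11],[16,0],[20,12],[31,18],[44,19],[46,2],[48,0]]
[[4,11],[6,14],[12,11],[16,0],[20,12],[31,18],[44,19],[46,2],[48,14],[49,0]]
[[4,11],[6,14],[12,11],[16,0],[20,12],[31,20],[42,18],[44,19],[46,2],[48,14],[49,0]]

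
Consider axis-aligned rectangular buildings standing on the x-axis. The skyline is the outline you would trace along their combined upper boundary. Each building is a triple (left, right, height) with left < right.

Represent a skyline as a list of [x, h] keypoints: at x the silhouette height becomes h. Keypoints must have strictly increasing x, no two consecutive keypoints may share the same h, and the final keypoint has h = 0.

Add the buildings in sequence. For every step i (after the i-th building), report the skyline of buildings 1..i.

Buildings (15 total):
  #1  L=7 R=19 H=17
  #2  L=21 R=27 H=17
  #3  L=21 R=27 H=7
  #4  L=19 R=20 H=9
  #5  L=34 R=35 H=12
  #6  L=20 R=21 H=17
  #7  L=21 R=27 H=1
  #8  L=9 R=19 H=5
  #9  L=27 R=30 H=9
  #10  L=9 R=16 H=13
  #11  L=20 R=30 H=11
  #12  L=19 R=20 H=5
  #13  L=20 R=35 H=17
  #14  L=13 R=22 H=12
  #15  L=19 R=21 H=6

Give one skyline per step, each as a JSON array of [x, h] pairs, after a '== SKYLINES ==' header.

== SKYLINES ==
[[7,17],[19,0]]
[[7,17],[19,0],[21,17],[27,0]]
[[7,17],[19,0],[21,17],[27,0]]
[[7,17],[19,9],[20,0],[21,17],[27,0]]
[[7,17],[19,9],[20,0],[21,17],[27,0],[34,12],[35,0]]
[[7,17],[19,9],[20,17],[27,0],[34,12],[35,0]]
[[7,17],[19,9],[20,17],[27,0],[34,12],[35,0]]
[[7,17],[19,9],[20,17],[27,0],[34,12],[35,0]]
[[7,17],[19,9],[20,17],[27,9],[30,0],[34,12],[35,0]]
[[7,17],[19,9],[20,17],[27,9],[30,0],[34,12],[35,0]]
[[7,17],[19,9],[20,17],[27,11],[30,0],[34,12],[35,0]]
[[7,17],[19,9],[20,17],[27,11],[30,0],[34,12],[35,0]]
[[7,17],[19,9],[20,17],[35,0]]
[[7,17],[19,12],[20,17],[35,0]]
[[7,17],[19,12],[20,17],[35,0]]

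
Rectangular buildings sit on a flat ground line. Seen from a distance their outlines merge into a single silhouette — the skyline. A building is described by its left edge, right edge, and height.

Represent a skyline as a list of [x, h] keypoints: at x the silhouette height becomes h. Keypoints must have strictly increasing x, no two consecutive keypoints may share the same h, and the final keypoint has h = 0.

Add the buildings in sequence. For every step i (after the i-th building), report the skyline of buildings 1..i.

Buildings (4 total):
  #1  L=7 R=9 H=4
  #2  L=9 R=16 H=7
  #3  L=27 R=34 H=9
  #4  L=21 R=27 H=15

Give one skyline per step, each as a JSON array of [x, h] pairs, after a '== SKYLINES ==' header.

== SKYLINES ==
[[7,4],[9,0]]
[[7,4],[9,7],[16,0]]
[[7,4],[9,7],[16,0],[27,9],[34,0]]
[[7,4],[9,7],[16,0],[21,15],[27,9],[34,0]]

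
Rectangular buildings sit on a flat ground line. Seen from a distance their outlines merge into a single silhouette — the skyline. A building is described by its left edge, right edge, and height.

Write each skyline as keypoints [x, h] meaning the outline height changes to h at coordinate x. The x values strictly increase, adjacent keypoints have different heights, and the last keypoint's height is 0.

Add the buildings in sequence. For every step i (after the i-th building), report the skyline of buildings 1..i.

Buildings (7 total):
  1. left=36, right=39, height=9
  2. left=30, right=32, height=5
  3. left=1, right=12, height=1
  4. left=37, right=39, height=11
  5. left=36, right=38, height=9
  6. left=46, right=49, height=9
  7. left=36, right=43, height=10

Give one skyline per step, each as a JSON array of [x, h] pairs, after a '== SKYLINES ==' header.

== SKYLINES ==
[[36,9],[39,0]]
[[30,5],[32,0],[36,9],[39,0]]
[[1,1],[12,0],[30,5],[32,0],[36,9],[39,0]]
[[1,1],[12,0],[30,5],[32,0],[36,9],[37,11],[39,0]]
[[1,1],[12,0],[30,5],[32,0],[36,9],[37,11],[39,0]]
[[1,1],[12,0],[30,5],[32,0],[36,9],[37,11],[39,0],[46,9],[49,0]]
[[1,1],[12,0],[30,5],[32,0],[36,10],[37,11],[39,10],[43,0],[46,9],[49,0]]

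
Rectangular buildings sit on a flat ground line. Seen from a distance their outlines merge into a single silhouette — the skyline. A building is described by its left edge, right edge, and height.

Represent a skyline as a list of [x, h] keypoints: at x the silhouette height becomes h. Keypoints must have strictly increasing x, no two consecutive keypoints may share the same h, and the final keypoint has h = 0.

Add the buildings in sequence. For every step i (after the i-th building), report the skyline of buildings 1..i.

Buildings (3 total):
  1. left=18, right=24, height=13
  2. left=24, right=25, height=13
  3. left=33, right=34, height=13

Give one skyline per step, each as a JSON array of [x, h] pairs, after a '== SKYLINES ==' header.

== SKYLINES ==
[[18,13],[24,0]]
[[18,13],[25,0]]
[[18,13],[25,0],[33,13],[34,0]]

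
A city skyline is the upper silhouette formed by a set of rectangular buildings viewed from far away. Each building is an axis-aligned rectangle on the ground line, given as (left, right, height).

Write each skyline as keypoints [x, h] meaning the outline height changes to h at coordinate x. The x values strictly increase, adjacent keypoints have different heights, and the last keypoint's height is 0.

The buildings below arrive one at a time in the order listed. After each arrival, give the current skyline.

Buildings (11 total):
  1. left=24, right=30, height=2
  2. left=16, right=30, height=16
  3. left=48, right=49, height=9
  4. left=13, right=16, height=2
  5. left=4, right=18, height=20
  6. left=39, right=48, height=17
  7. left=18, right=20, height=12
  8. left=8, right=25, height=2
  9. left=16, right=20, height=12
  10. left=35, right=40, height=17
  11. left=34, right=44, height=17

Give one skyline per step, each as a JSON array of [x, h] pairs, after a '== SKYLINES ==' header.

== SKYLINES ==
[[24,2],[30,0]]
[[16,16],[30,0]]
[[16,16],[30,0],[48,9],[49,0]]
[[13,2],[16,16],[30,0],[48,9],[49,0]]
[[4,20],[18,16],[30,0],[48,9],[49,0]]
[[4,20],[18,16],[30,0],[39,17],[48,9],[49,0]]
[[4,20],[18,16],[30,0],[39,17],[48,9],[49,0]]
[[4,20],[18,16],[30,0],[39,17],[48,9],[49,0]]
[[4,20],[18,16],[30,0],[39,17],[48,9],[49,0]]
[[4,20],[18,16],[30,0],[35,17],[48,9],[49,0]]
[[4,20],[18,16],[30,0],[34,17],[48,9],[49,0]]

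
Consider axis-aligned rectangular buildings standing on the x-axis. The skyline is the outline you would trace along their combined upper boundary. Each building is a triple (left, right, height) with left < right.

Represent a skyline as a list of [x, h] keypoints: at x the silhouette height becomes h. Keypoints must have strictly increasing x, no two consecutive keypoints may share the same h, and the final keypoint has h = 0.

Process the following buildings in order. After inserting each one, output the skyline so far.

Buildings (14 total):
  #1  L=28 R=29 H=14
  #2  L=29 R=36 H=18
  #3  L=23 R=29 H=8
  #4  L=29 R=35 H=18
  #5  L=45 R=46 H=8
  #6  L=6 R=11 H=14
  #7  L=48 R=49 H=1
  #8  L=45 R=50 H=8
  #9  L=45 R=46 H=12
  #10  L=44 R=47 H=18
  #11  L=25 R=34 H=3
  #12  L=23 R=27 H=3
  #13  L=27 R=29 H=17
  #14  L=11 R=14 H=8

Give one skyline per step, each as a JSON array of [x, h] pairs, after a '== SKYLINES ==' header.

== SKYLINES ==
[[28,14],[29,0]]
[[28,14],[29,18],[36,0]]
[[23,8],[28,14],[29,18],[36,0]]
[[23,8],[28,14],[29,18],[36,0]]
[[23,8],[28,14],[29,18],[36,0],[45,8],[46,0]]
[[6,14],[11,0],[23,8],[28,14],[29,18],[36,0],[45,8],[46,0]]
[[6,14],[11,0],[23,8],[28,14],[29,18],[36,0],[45,8],[46,0],[48,1],[49,0]]
[[6,14],[11,0],[23,8],[28,14],[29,18],[36,0],[45,8],[50,0]]
[[6,14],[11,0],[23,8],[28,14],[29,18],[36,0],[45,12],[46,8],[50,0]]
[[6,14],[11,0],[23,8],[28,14],[29,18],[36,0],[44,18],[47,8],[50,0]]
[[6,14],[11,0],[23,8],[28,14],[29,18],[36,0],[44,18],[47,8],[50,0]]
[[6,14],[11,0],[23,8],[28,14],[29,18],[36,0],[44,18],[47,8],[50,0]]
[[6,14],[11,0],[23,8],[27,17],[29,18],[36,0],[44,18],[47,8],[50,0]]
[[6,14],[11,8],[14,0],[23,8],[27,17],[29,18],[36,0],[44,18],[47,8],[50,0]]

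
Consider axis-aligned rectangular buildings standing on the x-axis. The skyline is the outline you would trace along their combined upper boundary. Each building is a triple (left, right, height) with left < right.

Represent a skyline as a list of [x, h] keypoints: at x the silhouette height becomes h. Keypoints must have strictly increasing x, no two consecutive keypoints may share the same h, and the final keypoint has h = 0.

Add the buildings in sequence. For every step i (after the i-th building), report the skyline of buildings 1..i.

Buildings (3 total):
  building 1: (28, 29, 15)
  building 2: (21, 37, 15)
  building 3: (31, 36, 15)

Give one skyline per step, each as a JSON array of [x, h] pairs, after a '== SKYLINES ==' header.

== SKYLINES ==
[[28,15],[29,0]]
[[21,15],[37,0]]
[[21,15],[37,0]]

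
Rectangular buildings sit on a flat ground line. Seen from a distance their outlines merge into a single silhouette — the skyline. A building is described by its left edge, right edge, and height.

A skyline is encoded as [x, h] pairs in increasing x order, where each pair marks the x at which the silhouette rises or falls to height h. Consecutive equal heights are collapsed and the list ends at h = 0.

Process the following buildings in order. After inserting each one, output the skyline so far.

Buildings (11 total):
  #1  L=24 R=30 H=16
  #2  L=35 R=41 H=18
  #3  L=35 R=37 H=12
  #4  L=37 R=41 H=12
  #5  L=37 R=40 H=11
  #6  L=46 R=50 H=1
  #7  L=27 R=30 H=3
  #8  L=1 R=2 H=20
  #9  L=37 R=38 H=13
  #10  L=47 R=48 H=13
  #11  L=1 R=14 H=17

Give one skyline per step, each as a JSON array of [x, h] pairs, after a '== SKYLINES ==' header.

== SKYLINES ==
[[24,16],[30,0]]
[[24,16],[30,0],[35,18],[41,0]]
[[24,16],[30,0],[35,18],[41,0]]
[[24,16],[30,0],[35,18],[41,0]]
[[24,16],[30,0],[35,18],[41,0]]
[[24,16],[30,0],[35,18],[41,0],[46,1],[50,0]]
[[24,16],[30,0],[35,18],[41,0],[46,1],[50,0]]
[[1,20],[2,0],[24,16],[30,0],[35,18],[41,0],[46,1],[50,0]]
[[1,20],[2,0],[24,16],[30,0],[35,18],[41,0],[46,1],[50,0]]
[[1,20],[2,0],[24,16],[30,0],[35,18],[41,0],[46,1],[47,13],[48,1],[50,0]]
[[1,20],[2,17],[14,0],[24,16],[30,0],[35,18],[41,0],[46,1],[47,13],[48,1],[50,0]]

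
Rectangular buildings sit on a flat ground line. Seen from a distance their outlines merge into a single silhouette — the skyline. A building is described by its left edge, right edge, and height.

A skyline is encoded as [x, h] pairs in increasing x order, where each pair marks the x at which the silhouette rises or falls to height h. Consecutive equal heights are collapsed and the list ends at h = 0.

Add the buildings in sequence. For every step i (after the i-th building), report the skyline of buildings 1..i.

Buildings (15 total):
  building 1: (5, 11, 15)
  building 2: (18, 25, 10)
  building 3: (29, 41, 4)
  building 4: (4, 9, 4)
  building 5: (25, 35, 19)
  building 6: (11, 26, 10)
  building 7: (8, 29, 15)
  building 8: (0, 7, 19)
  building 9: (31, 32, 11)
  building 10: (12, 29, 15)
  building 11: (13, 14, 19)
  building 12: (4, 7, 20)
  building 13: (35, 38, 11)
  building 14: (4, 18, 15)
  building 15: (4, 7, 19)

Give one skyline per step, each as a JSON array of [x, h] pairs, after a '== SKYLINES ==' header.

== SKYLINES ==
[[5,15],[11,0]]
[[5,15],[11,0],[18,10],[25,0]]
[[5,15],[11,0],[18,10],[25,0],[29,4],[41,0]]
[[4,4],[5,15],[11,0],[18,10],[25,0],[29,4],[41,0]]
[[4,4],[5,15],[11,0],[18,10],[25,19],[35,4],[41,0]]
[[4,4],[5,15],[11,10],[25,19],[35,4],[41,0]]
[[4,4],[5,15],[25,19],[35,4],[41,0]]
[[0,19],[7,15],[25,19],[35,4],[41,0]]
[[0,19],[7,15],[25,19],[35,4],[41,0]]
[[0,19],[7,15],[25,19],[35,4],[41,0]]
[[0,19],[7,15],[13,19],[14,15],[25,19],[35,4],[41,0]]
[[0,19],[4,20],[7,15],[13,19],[14,15],[25,19],[35,4],[41,0]]
[[0,19],[4,20],[7,15],[13,19],[14,15],[25,19],[35,11],[38,4],[41,0]]
[[0,19],[4,20],[7,15],[13,19],[14,15],[25,19],[35,11],[38,4],[41,0]]
[[0,19],[4,20],[7,15],[13,19],[14,15],[25,19],[35,11],[38,4],[41,0]]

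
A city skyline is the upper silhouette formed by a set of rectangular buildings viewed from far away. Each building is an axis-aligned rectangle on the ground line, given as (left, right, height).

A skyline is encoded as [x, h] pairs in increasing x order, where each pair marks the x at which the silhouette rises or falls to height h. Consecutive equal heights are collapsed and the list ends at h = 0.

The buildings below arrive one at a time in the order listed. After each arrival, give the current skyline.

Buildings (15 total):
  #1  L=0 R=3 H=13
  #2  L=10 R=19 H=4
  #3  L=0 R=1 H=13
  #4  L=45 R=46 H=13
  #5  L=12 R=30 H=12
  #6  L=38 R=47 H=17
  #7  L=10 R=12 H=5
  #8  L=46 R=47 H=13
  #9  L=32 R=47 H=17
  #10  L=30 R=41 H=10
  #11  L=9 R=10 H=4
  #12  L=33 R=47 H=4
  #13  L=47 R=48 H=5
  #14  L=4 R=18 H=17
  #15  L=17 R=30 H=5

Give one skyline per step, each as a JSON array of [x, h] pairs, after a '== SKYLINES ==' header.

== SKYLINES ==
[[0,13],[3,0]]
[[0,13],[3,0],[10,4],[19,0]]
[[0,13],[3,0],[10,4],[19,0]]
[[0,13],[3,0],[10,4],[19,0],[45,13],[46,0]]
[[0,13],[3,0],[10,4],[12,12],[30,0],[45,13],[46,0]]
[[0,13],[3,0],[10,4],[12,12],[30,0],[38,17],[47,0]]
[[0,13],[3,0],[10,5],[12,12],[30,0],[38,17],[47,0]]
[[0,13],[3,0],[10,5],[12,12],[30,0],[38,17],[47,0]]
[[0,13],[3,0],[10,5],[12,12],[30,0],[32,17],[47,0]]
[[0,13],[3,0],[10,5],[12,12],[30,10],[32,17],[47,0]]
[[0,13],[3,0],[9,4],[10,5],[12,12],[30,10],[32,17],[47,0]]
[[0,13],[3,0],[9,4],[10,5],[12,12],[30,10],[32,17],[47,0]]
[[0,13],[3,0],[9,4],[10,5],[12,12],[30,10],[32,17],[47,5],[48,0]]
[[0,13],[3,0],[4,17],[18,12],[30,10],[32,17],[47,5],[48,0]]
[[0,13],[3,0],[4,17],[18,12],[30,10],[32,17],[47,5],[48,0]]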